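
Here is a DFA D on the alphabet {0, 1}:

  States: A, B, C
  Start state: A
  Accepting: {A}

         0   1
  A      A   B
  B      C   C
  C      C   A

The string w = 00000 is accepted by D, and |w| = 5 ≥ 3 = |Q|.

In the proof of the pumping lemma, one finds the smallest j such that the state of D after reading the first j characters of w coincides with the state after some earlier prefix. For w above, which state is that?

Run of D on w = 0 0 0 0 0:
  step 0: A  (start)
  step 1: A  (read 0: A→A)   ← first repeat (A seen earlier)
  step 2: A  (read 0: A→A)
  step 3: A  (read 0: A→A)
  step 4: A  (read 0: A→A)
  step 5: A  (read 0: A→A)

The earliest repeat is at step j = 1: D is in A, which it already visited at step i = 0.

A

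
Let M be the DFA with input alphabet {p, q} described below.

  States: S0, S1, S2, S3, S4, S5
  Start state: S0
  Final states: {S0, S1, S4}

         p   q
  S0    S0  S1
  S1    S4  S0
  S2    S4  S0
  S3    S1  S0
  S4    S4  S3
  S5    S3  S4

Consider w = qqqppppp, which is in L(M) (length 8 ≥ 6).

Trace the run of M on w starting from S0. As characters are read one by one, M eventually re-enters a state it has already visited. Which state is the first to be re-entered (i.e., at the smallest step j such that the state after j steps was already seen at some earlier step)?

S0

State sequence: S0 -q-> S1 -q-> S0 -q-> S1 -p-> S4 -p-> S4 -p-> S4 -p-> S4 -p-> S4
First repeat at step 2: S0 was already visited.

The earliest repeat is at step j = 2: M is in S0, which it already visited at step i = 0.
With |Q| = 6, pigeonhole forces a state repeat no later than step 6; the substring read between the first and second visits to that state can be pumped.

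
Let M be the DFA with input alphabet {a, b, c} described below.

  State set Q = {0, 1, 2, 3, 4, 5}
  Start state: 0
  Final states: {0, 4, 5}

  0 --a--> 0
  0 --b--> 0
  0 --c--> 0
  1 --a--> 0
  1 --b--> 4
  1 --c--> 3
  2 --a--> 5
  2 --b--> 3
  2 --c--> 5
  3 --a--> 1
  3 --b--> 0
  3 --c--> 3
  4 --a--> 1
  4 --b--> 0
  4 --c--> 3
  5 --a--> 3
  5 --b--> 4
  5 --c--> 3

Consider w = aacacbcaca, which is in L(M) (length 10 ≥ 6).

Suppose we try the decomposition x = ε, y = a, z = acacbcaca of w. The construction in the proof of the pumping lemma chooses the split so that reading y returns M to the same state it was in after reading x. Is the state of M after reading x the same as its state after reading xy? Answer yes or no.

yes

Run of M on the first 1 characters of w = a:
  step 0: 0  (start)
  step 1: 0  (read a: 0→0)

After x (step 0): 0. After xy (step 1): 0.
They match, so y = a drives M around a cycle from 0 back to itself; pumping y any number of times keeps M in 0 before reading z, and xyⁱz ∈ L(M) for every i ≥ 0.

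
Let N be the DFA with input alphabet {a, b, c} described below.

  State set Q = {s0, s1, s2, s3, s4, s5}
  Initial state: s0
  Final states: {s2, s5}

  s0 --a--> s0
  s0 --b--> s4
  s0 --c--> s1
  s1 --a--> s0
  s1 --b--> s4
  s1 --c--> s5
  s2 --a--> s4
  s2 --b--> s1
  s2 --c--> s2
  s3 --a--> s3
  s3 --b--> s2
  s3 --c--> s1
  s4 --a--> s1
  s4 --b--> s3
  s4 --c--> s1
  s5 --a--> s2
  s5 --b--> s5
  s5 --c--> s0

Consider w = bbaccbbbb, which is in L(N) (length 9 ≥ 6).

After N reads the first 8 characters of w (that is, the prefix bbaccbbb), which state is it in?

s5

State sequence: s0 -b-> s4 -b-> s3 -a-> s3 -c-> s1 -c-> s5 -b-> s5 -b-> s5 -b-> s5

After reading 8 characters, N is in state s5.
(This kind of state-tracing is the core of the pumping-lemma construction: with 6 states, pigeonhole forces a repeat within the first 6 steps.)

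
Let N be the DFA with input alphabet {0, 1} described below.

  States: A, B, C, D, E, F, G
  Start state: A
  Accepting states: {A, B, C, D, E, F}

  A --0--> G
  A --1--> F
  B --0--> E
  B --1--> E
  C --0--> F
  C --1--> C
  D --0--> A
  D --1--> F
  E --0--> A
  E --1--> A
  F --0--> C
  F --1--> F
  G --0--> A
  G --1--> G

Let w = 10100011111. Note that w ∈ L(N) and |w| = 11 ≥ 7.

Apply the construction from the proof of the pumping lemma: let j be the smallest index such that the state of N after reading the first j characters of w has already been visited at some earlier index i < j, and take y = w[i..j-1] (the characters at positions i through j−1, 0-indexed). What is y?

1

State sequence: A -1-> F -0-> C -1-> C -0-> F -0-> C -0-> F -1-> F -1-> F -1-> F -1-> F -1-> F
First repeat at step 3: C was already visited.

So i = 2, j = 3, giving x = w[0:2] = 10, y = w[2:3] = 1, z = w[3:11] = 00011111.
Check: |xy| = 3 ≤ 7 and |y| = 1 ≥ 1. Reading y takes N from C back to C, so every xyⁱz is accepted.
Pumping length from the standard proof: p = 7 (the number of states). The repeated state found above gives |xy| = j ≤ 7 and |y| = j − i ≥ 1.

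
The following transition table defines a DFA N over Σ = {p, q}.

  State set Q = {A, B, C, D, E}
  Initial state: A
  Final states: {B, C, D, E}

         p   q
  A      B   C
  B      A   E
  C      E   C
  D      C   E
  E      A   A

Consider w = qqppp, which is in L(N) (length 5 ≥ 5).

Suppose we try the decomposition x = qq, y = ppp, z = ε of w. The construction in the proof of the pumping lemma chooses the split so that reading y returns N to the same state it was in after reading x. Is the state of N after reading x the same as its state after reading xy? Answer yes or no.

no

State sequence: A -q-> C -q-> C -p-> E -p-> A -p-> B

After x (step 2): C. After xy (step 5): B.
They differ (C ≠ B), so y is not a cycle from the state after x; this split is not the one the pumping-lemma construction produces, and pumping y need not keep the string in L(N).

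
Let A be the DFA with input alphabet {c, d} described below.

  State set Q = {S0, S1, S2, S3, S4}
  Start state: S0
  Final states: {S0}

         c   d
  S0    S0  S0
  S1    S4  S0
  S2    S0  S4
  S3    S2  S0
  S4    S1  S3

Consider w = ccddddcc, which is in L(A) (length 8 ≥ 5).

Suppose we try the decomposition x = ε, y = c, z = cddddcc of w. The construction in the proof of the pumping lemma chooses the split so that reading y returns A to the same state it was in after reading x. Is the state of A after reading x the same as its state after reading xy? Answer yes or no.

Run of A on the first 1 characters of w = c:
  step 0: S0  (start)
  step 1: S0  (read c: S0→S0)

After x (step 0): S0. After xy (step 1): S0.
They match, so y = c drives A around a cycle from S0 back to itself; pumping y any number of times keeps A in S0 before reading z, and xyⁱz ∈ L(A) for every i ≥ 0.

yes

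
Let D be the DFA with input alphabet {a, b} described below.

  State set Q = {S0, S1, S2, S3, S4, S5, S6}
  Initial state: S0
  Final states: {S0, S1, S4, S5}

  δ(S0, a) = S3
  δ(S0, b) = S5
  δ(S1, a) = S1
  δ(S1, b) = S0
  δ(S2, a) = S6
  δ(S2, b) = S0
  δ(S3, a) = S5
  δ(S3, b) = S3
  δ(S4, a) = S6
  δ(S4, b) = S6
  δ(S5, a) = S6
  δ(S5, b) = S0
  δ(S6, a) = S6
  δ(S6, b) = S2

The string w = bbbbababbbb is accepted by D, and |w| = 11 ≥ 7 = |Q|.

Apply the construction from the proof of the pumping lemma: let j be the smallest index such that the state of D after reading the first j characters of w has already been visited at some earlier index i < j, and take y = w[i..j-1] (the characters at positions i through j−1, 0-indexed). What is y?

Run of D on w = b b b b a b a b b b b:
  step 0: S0  (start)
  step 1: S5  (read b: S0→S5)
  step 2: S0  (read b: S5→S0)   ← first repeat (S0 seen earlier)
  step 3: S5  (read b: S0→S5)
  step 4: S0  (read b: S5→S0)
  step 5: S3  (read a: S0→S3)
  step 6: S3  (read b: S3→S3)
  step 7: S5  (read a: S3→S5)
  step 8: S0  (read b: S5→S0)
  step 9: S5  (read b: S0→S5)
  step 10: S0  (read b: S5→S0)
  step 11: S5  (read b: S0→S5)

So i = 0, j = 2, giving x = w[0:0] = ε, y = w[0:2] = bb, z = w[2:11] = bbababbbb.
Check: |xy| = 2 ≤ 7 and |y| = 2 ≥ 1. Reading y takes D from S0 back to S0, so every xyⁱz is accepted.
Pumping length from the standard proof: p = 7 (the number of states). The repeated state found above gives |xy| = j ≤ 7 and |y| = j − i ≥ 1.

bb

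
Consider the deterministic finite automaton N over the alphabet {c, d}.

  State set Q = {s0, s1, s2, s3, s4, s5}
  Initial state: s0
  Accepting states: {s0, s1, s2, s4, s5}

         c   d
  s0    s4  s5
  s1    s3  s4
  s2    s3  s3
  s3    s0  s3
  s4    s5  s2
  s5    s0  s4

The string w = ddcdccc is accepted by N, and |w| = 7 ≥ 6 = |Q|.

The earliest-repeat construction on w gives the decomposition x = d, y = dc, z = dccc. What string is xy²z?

xy^2z = d·dc·dc·dccc = ddcdcdccc.
Reading y = dc takes N from s5 back to s5, so after x·y·y the machine is still in s5, and z then leads to the accepting state s4. Hence ddcdcdccc ∈ L(N).

ddcdcdccc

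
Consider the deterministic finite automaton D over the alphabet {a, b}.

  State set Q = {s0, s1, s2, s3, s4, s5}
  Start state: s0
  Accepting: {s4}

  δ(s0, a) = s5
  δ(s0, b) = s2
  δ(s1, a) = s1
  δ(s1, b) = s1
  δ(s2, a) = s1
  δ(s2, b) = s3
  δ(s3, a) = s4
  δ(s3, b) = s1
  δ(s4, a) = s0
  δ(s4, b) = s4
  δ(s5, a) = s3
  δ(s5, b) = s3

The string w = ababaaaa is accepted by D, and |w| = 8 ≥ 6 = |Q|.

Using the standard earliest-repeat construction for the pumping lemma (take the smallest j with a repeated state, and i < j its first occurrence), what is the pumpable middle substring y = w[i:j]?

State sequence: s0 -a-> s5 -b-> s3 -a-> s4 -b-> s4 -a-> s0 -a-> s5 -a-> s3 -a-> s4
First repeat at step 4: s4 was already visited.

So i = 3, j = 4, giving x = w[0:3] = aba, y = w[3:4] = b, z = w[4:8] = aaaa.
Check: |xy| = 4 ≤ 6 and |y| = 1 ≥ 1. Reading y takes D from s4 back to s4, so every xyⁱz is accepted.

b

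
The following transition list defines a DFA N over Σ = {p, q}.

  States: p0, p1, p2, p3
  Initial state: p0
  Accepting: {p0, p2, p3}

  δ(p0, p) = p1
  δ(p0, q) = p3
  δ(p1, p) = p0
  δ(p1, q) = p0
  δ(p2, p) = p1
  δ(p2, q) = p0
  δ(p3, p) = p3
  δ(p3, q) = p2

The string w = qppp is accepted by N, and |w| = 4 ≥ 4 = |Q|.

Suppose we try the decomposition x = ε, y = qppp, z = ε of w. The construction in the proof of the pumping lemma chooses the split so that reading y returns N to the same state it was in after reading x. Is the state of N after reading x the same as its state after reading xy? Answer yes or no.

State sequence: p0 -q-> p3 -p-> p3 -p-> p3 -p-> p3

After x (step 0): p0. After xy (step 4): p3.
They differ (p0 ≠ p3), so y is not a cycle from the state after x; this split is not the one the pumping-lemma construction produces, and pumping y need not keep the string in L(N).

no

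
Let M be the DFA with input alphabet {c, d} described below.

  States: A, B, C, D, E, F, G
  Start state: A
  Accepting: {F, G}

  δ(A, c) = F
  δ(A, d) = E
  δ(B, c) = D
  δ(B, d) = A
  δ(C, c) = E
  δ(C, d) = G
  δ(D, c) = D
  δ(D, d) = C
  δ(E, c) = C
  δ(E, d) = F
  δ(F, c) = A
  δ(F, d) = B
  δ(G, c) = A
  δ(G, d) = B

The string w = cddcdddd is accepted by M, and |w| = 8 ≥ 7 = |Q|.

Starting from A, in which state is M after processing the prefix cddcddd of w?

E

Run of M on the first 7 characters of w = c d d c d d d:
  step 0: A  (start)
  step 1: F  (read c: A→F)
  step 2: B  (read d: F→B)
  step 3: A  (read d: B→A)
  step 4: F  (read c: A→F)
  step 5: B  (read d: F→B)
  step 6: A  (read d: B→A)
  step 7: E  (read d: A→E)

After reading 7 characters, M is in state E.
(This kind of state-tracing is the core of the pumping-lemma construction: with 7 states, pigeonhole forces a repeat within the first 7 steps.)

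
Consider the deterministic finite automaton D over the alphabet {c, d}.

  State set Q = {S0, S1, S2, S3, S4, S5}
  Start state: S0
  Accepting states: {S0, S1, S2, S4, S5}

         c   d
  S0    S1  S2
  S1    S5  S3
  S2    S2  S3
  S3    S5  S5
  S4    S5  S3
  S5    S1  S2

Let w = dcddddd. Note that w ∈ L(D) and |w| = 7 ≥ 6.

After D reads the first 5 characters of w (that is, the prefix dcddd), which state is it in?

Run of D on the first 5 characters of w = d c d d d:
  step 0: S0  (start)
  step 1: S2  (read d: S0→S2)
  step 2: S2  (read c: S2→S2)
  step 3: S3  (read d: S2→S3)
  step 4: S5  (read d: S3→S5)
  step 5: S2  (read d: S5→S2)

After reading 5 characters, D is in state S2.
(This kind of state-tracing is the core of the pumping-lemma construction: with 6 states, pigeonhole forces a repeat within the first 6 steps.)

S2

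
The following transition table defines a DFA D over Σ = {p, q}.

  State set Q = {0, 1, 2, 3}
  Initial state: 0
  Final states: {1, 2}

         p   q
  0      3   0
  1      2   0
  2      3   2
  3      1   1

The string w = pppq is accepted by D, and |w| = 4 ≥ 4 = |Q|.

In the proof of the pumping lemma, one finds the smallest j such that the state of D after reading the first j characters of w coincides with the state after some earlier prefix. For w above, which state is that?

State sequence: 0 -p-> 3 -p-> 1 -p-> 2 -q-> 2
First repeat at step 4: 2 was already visited.

The earliest repeat is at step j = 4: D is in 2, which it already visited at step i = 3.

2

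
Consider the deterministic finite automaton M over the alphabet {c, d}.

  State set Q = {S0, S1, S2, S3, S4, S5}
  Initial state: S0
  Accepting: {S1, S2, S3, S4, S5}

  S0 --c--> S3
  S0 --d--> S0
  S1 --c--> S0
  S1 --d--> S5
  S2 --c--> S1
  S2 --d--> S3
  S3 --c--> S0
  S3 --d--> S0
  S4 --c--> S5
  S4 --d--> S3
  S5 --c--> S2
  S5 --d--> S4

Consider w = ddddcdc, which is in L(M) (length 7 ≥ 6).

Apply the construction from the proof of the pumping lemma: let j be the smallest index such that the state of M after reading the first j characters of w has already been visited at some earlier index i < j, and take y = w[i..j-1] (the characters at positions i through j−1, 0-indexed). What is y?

d

State sequence: S0 -d-> S0 -d-> S0 -d-> S0 -d-> S0 -c-> S3 -d-> S0 -c-> S3
First repeat at step 1: S0 was already visited.

So i = 0, j = 1, giving x = w[0:0] = ε, y = w[0:1] = d, z = w[1:7] = dddcdc.
Check: |xy| = 1 ≤ 6 and |y| = 1 ≥ 1. Reading y takes M from S0 back to S0, so every xyⁱz is accepted.
Since M has 6 states, any run of length ≥ 6 visits 6+1 states, so by pigeonhole some state repeats within the first 6 steps — that repeat gives the pumpable loop.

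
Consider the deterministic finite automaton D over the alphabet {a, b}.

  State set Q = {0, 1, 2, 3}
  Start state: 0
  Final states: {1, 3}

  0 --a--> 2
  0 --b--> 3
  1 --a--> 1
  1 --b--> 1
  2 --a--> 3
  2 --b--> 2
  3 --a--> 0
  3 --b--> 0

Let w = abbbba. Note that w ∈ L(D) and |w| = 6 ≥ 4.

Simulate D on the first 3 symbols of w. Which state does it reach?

2

State sequence: 0 -a-> 2 -b-> 2 -b-> 2

After reading 3 characters, D is in state 2.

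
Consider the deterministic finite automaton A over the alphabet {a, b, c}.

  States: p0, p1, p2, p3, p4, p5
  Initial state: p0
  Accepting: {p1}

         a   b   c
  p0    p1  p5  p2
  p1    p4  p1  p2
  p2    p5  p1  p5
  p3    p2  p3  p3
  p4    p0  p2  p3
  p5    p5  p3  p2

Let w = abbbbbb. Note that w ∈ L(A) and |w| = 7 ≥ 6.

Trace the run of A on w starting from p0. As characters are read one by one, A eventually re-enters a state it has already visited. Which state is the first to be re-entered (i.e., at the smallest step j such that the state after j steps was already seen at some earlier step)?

State sequence: p0 -a-> p1 -b-> p1 -b-> p1 -b-> p1 -b-> p1 -b-> p1 -b-> p1
First repeat at step 2: p1 was already visited.

The earliest repeat is at step j = 2: A is in p1, which it already visited at step i = 1.
The DFA has 6 states, so the proof of the pumping lemma guarantees a repeated state among the first 6+1 visited; the segment between the two visits is the pumpable y.

p1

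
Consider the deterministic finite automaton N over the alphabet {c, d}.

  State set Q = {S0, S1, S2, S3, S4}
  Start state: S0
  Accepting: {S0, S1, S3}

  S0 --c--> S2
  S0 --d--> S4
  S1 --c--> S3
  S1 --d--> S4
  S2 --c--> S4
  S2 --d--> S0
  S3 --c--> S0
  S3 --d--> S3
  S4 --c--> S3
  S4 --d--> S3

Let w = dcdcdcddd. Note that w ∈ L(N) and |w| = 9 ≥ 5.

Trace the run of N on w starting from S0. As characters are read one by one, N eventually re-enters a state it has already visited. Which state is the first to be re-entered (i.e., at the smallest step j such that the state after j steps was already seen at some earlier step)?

State sequence: S0 -d-> S4 -c-> S3 -d-> S3 -c-> S0 -d-> S4 -c-> S3 -d-> S3 -d-> S3 -d-> S3
First repeat at step 3: S3 was already visited.

The earliest repeat is at step j = 3: N is in S3, which it already visited at step i = 2.
Since N has 5 states, any run of length ≥ 5 visits 5+1 states, so by pigeonhole some state repeats within the first 5 steps — that repeat gives the pumpable loop.

S3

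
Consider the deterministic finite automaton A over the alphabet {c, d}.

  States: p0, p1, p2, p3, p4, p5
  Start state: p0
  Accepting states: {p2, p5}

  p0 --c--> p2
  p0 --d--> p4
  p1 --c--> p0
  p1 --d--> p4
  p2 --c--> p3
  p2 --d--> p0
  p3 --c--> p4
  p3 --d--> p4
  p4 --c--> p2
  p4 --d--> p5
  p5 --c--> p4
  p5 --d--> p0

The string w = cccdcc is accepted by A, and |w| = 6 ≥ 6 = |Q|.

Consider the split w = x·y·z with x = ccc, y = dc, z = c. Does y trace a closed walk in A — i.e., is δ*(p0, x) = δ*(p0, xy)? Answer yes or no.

State sequence: p0 -c-> p2 -c-> p3 -c-> p4 -d-> p5 -c-> p4

After x (step 3): p4. After xy (step 5): p4.
They match, so y = dc drives A around a cycle from p4 back to itself; pumping y any number of times keeps A in p4 before reading z, and xyⁱz ∈ L(A) for every i ≥ 0.

yes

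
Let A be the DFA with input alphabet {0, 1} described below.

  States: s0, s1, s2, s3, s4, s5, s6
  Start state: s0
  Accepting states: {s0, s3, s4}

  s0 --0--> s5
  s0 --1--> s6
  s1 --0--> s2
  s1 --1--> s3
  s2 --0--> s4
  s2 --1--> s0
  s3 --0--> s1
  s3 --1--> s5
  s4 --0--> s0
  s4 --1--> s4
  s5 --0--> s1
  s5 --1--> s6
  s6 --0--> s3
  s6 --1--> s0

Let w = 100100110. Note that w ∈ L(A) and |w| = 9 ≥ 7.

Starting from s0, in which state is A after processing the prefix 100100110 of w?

s3

Run of A on the first 9 characters of w = 1 0 0 1 0 0 1 1 0:
  step 0: s0  (start)
  step 1: s6  (read 1: s0→s6)
  step 2: s3  (read 0: s6→s3)
  step 3: s1  (read 0: s3→s1)
  step 4: s3  (read 1: s1→s3)
  step 5: s1  (read 0: s3→s1)
  step 6: s2  (read 0: s1→s2)
  step 7: s0  (read 1: s2→s0)
  step 8: s6  (read 1: s0→s6)
  step 9: s3  (read 0: s6→s3)

After reading 9 characters, A is in state s3.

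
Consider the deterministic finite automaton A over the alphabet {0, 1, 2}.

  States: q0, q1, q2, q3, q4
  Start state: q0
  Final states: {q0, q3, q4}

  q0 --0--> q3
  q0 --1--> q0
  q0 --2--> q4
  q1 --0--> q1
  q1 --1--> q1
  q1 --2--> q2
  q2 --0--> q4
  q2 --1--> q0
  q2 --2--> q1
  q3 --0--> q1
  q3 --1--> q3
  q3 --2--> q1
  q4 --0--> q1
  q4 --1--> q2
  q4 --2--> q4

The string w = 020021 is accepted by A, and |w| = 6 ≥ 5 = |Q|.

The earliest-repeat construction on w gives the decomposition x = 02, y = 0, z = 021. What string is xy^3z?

xy^3z = 02·0·0·0·021 = 02000021.
Reading y = 0 takes A from q1 back to q1, so after x·y·y·y the machine is still in q1, and z then leads to the accepting state q0. Hence 02000021 ∈ L(A).

02000021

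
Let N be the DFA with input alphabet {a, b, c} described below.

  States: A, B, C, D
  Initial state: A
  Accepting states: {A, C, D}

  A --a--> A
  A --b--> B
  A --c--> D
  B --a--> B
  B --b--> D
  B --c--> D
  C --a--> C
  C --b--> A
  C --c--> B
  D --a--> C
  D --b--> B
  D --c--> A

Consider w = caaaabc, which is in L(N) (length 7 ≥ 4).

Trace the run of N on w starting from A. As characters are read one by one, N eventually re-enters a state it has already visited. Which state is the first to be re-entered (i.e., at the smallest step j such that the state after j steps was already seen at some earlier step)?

C

Run of N on w = c a a a a b c:
  step 0: A  (start)
  step 1: D  (read c: A→D)
  step 2: C  (read a: D→C)
  step 3: C  (read a: C→C)   ← first repeat (C seen earlier)
  step 4: C  (read a: C→C)
  step 5: C  (read a: C→C)
  step 6: A  (read b: C→A)
  step 7: D  (read c: A→D)

The earliest repeat is at step j = 3: N is in C, which it already visited at step i = 2.
The DFA has 4 states, so the proof of the pumping lemma guarantees a repeated state among the first 4+1 visited; the segment between the two visits is the pumpable y.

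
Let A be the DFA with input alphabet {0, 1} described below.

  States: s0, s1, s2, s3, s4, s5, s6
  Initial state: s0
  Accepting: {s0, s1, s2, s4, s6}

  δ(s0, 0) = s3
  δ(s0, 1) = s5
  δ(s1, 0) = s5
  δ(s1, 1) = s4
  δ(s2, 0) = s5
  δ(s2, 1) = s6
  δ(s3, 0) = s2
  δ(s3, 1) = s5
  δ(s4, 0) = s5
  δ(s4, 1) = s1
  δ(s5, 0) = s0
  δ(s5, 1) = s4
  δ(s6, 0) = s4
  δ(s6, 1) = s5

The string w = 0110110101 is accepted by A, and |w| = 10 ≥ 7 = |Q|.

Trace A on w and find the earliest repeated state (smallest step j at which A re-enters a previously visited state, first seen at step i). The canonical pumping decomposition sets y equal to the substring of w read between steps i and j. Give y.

10

Run of A on w = 0 1 1 0 1 1 0 1 0 1:
  step 0: s0  (start)
  step 1: s3  (read 0: s0→s3)
  step 2: s5  (read 1: s3→s5)
  step 3: s4  (read 1: s5→s4)
  step 4: s5  (read 0: s4→s5)   ← first repeat (s5 seen earlier)
  step 5: s4  (read 1: s5→s4)
  step 6: s1  (read 1: s4→s1)
  step 7: s5  (read 0: s1→s5)
  step 8: s4  (read 1: s5→s4)
  step 9: s5  (read 0: s4→s5)
  step 10: s4  (read 1: s5→s4)

So i = 2, j = 4, giving x = w[0:2] = 01, y = w[2:4] = 10, z = w[4:10] = 110101.
Check: |xy| = 4 ≤ 7 and |y| = 2 ≥ 1. Reading y takes A from s5 back to s5, so every xyⁱz is accepted.
Since A has 7 states, any run of length ≥ 7 visits 7+1 states, so by pigeonhole some state repeats within the first 7 steps — that repeat gives the pumpable loop.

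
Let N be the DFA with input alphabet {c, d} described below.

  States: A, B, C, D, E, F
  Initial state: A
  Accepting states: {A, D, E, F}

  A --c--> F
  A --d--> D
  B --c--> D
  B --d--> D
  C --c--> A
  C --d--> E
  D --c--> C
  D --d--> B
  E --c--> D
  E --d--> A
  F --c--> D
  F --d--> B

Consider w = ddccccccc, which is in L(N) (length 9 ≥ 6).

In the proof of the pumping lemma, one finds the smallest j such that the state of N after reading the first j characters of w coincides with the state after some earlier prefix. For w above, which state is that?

Run of N on w = d d c c c c c c c:
  step 0: A  (start)
  step 1: D  (read d: A→D)
  step 2: B  (read d: D→B)
  step 3: D  (read c: B→D)   ← first repeat (D seen earlier)
  step 4: C  (read c: D→C)
  step 5: A  (read c: C→A)
  step 6: F  (read c: A→F)
  step 7: D  (read c: F→D)
  step 8: C  (read c: D→C)
  step 9: A  (read c: C→A)

The earliest repeat is at step j = 3: N is in D, which it already visited at step i = 1.
Since N has 6 states, any run of length ≥ 6 visits 6+1 states, so by pigeonhole some state repeats within the first 6 steps — that repeat gives the pumpable loop.

D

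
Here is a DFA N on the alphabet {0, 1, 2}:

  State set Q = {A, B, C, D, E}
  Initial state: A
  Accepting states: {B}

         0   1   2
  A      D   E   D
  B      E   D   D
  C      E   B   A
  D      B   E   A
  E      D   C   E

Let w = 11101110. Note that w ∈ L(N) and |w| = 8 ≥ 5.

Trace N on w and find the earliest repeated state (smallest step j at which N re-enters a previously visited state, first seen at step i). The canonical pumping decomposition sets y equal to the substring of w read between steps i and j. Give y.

State sequence: A -1-> E -1-> C -1-> B -0-> E -1-> C -1-> B -1-> D -0-> B
First repeat at step 4: E was already visited.

So i = 1, j = 4, giving x = w[0:1] = 1, y = w[1:4] = 110, z = w[4:8] = 1110.
Check: |xy| = 4 ≤ 5 and |y| = 3 ≥ 1. Reading y takes N from E back to E, so every xyⁱz is accepted.
Pumping length from the standard proof: p = 5 (the number of states). The repeated state found above gives |xy| = j ≤ 5 and |y| = j − i ≥ 1.

110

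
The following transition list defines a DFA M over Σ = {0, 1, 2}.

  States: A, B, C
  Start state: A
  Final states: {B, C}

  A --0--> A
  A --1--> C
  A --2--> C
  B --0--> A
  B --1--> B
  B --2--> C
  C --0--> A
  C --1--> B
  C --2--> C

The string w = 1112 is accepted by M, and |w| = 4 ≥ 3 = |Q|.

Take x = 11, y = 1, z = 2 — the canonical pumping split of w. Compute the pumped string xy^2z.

xy^2z = 11·1·1·2 = 11112.
Reading y = 1 takes M from B back to B, so after x·y·y the machine is still in B, and z then leads to the accepting state C. Hence 11112 ∈ L(M).

11112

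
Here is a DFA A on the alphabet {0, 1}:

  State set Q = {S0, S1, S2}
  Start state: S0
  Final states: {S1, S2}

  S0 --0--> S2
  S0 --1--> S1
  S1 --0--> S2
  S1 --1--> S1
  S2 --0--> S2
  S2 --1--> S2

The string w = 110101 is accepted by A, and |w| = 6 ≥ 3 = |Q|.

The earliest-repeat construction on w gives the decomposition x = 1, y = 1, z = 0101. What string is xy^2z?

xy^2z = 1·1·1·0101 = 1110101.
Reading y = 1 takes A from S1 back to S1, so after x·y·y the machine is still in S1, and z then leads to the accepting state S2. Hence 1110101 ∈ L(A).

1110101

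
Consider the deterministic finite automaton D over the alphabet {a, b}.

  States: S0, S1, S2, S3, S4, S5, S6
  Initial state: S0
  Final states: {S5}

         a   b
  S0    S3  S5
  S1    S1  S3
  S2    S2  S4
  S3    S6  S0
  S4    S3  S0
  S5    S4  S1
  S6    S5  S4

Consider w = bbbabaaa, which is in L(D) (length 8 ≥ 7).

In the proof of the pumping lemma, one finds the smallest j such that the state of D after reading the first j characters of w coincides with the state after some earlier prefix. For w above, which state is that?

S3

Run of D on w = b b b a b a a a:
  step 0: S0  (start)
  step 1: S5  (read b: S0→S5)
  step 2: S1  (read b: S5→S1)
  step 3: S3  (read b: S1→S3)
  step 4: S6  (read a: S3→S6)
  step 5: S4  (read b: S6→S4)
  step 6: S3  (read a: S4→S3)   ← first repeat (S3 seen earlier)
  step 7: S6  (read a: S3→S6)
  step 8: S5  (read a: S6→S5)

The earliest repeat is at step j = 6: D is in S3, which it already visited at step i = 3.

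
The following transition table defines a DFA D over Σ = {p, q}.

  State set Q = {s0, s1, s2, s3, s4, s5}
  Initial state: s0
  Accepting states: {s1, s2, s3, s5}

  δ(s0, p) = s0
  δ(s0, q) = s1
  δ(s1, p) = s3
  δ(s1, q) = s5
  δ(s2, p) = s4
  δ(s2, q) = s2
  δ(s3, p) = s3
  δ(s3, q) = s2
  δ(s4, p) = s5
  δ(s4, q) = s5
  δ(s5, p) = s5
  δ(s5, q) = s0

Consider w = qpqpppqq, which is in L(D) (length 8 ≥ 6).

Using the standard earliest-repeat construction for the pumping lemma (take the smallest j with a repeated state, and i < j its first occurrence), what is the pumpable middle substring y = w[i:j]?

State sequence: s0 -q-> s1 -p-> s3 -q-> s2 -p-> s4 -p-> s5 -p-> s5 -q-> s0 -q-> s1
First repeat at step 6: s5 was already visited.

So i = 5, j = 6, giving x = w[0:5] = qpqpp, y = w[5:6] = p, z = w[6:8] = qq.
Check: |xy| = 6 ≤ 6 and |y| = 1 ≥ 1. Reading y takes D from s5 back to s5, so every xyⁱz is accepted.

p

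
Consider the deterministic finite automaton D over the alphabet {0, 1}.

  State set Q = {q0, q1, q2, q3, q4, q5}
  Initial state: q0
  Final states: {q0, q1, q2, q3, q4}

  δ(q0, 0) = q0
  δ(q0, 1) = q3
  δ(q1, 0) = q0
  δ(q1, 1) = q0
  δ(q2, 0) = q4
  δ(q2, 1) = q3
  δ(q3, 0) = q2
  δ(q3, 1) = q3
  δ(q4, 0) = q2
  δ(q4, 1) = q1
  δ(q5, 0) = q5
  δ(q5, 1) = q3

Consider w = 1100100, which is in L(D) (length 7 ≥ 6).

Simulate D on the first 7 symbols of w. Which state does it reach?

Run of D on the first 7 characters of w = 1 1 0 0 1 0 0:
  step 0: q0  (start)
  step 1: q3  (read 1: q0→q3)
  step 2: q3  (read 1: q3→q3)
  step 3: q2  (read 0: q3→q2)
  step 4: q4  (read 0: q2→q4)
  step 5: q1  (read 1: q4→q1)
  step 6: q0  (read 0: q1→q0)
  step 7: q0  (read 0: q0→q0)

After reading 7 characters, D is in state q0.
(This kind of state-tracing is the core of the pumping-lemma construction: with 6 states, pigeonhole forces a repeat within the first 6 steps.)

q0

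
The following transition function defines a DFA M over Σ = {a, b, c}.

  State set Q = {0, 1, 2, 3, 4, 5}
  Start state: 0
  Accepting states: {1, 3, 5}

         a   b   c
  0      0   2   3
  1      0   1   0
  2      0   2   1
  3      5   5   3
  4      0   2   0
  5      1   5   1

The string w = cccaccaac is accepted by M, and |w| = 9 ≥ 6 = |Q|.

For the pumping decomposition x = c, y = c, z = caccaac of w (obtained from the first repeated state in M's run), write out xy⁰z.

xy⁰z = xz = c·caccaac = ccaccaac.
Reading y = c takes M from 3 back to 3, so after x the machine is still in 3, and z then leads to the accepting state 3. Hence ccaccaac ∈ L(M).

ccaccaac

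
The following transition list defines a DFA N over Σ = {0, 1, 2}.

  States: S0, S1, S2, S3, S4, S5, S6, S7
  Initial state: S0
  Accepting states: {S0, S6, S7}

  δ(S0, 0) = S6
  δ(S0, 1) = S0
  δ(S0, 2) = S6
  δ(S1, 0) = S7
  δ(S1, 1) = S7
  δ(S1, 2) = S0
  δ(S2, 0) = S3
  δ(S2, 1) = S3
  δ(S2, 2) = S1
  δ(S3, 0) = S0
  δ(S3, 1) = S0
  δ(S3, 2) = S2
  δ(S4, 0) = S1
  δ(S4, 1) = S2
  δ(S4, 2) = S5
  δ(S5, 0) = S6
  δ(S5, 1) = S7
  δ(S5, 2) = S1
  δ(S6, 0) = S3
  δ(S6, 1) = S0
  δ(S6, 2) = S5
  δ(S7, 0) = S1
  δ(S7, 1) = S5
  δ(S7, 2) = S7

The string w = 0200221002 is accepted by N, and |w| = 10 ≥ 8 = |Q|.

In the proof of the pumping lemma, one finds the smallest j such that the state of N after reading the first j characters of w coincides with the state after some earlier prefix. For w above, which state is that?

S6

State sequence: S0 -0-> S6 -2-> S5 -0-> S6 -0-> S3 -2-> S2 -2-> S1 -1-> S7 -0-> S1 -0-> S7 -2-> S7
First repeat at step 3: S6 was already visited.

The earliest repeat is at step j = 3: N is in S6, which it already visited at step i = 1.
Since N has 8 states, any run of length ≥ 8 visits 8+1 states, so by pigeonhole some state repeats within the first 8 steps — that repeat gives the pumpable loop.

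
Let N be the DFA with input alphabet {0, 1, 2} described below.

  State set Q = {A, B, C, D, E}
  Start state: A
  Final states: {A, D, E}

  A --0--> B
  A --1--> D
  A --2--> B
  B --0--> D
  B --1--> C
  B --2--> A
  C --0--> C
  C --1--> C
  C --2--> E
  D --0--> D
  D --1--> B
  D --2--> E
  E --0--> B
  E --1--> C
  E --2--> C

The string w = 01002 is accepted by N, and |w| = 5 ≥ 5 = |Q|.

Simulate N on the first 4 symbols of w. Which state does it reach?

C

State sequence: A -0-> B -1-> C -0-> C -0-> C

After reading 4 characters, N is in state C.
(This kind of state-tracing is the core of the pumping-lemma construction: with 5 states, pigeonhole forces a repeat within the first 5 steps.)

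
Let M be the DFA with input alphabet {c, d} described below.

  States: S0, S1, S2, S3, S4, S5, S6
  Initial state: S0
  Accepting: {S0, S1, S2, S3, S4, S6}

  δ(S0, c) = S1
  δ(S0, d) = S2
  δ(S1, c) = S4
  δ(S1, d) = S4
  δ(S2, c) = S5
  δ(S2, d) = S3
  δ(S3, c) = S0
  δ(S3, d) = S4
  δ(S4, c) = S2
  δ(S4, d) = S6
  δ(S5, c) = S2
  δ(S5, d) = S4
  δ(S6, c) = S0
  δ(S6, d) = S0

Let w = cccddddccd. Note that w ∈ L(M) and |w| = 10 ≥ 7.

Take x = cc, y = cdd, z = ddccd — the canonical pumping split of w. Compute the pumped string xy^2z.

cccddcddddccd

xy^2z = cc·cdd·cdd·ddccd = cccddcddddccd.
Reading y = cdd takes M from S4 back to S4, so after x·y·y the machine is still in S4, and z then leads to the accepting state S6. Hence cccddcddddccd ∈ L(M).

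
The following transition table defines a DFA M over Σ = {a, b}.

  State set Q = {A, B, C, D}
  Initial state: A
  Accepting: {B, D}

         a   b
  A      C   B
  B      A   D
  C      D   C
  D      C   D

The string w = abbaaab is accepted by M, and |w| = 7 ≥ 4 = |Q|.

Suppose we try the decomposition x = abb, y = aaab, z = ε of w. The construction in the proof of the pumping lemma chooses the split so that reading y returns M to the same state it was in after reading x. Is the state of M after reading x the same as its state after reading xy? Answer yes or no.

no

Run of M on the first 7 characters of w = a b b a a a b:
  step 0: A  (start)
  step 1: C  (read a: A→C)
  step 2: C  (read b: C→C)
  step 3: C  (read b: C→C)
  step 4: D  (read a: C→D)
  step 5: C  (read a: D→C)
  step 6: D  (read a: C→D)
  step 7: D  (read b: D→D)

After x (step 3): C. After xy (step 7): D.
They differ (C ≠ D), so y is not a cycle from the state after x; this split is not the one the pumping-lemma construction produces, and pumping y need not keep the string in L(M).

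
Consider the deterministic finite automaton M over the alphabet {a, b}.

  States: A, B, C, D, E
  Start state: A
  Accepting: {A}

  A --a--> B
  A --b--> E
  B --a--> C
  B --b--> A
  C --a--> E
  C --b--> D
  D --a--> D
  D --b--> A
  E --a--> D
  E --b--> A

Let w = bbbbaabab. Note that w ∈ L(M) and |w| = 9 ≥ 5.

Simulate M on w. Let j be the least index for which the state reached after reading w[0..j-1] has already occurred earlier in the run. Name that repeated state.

A

State sequence: A -b-> E -b-> A -b-> E -b-> A -a-> B -a-> C -b-> D -a-> D -b-> A
First repeat at step 2: A was already visited.

The earliest repeat is at step j = 2: M is in A, which it already visited at step i = 0.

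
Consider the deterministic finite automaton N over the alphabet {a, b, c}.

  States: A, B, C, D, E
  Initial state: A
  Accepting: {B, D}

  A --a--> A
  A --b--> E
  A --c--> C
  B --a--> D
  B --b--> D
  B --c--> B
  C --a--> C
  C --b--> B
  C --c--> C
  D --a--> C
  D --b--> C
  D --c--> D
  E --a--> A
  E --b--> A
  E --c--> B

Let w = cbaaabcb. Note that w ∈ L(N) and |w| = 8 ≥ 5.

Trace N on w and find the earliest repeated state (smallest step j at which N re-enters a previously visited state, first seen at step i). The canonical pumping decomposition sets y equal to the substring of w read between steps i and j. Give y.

baa

Run of N on w = c b a a a b c b:
  step 0: A  (start)
  step 1: C  (read c: A→C)
  step 2: B  (read b: C→B)
  step 3: D  (read a: B→D)
  step 4: C  (read a: D→C)   ← first repeat (C seen earlier)
  step 5: C  (read a: C→C)
  step 6: B  (read b: C→B)
  step 7: B  (read c: B→B)
  step 8: D  (read b: B→D)

So i = 1, j = 4, giving x = w[0:1] = c, y = w[1:4] = baa, z = w[4:8] = abcb.
Check: |xy| = 4 ≤ 5 and |y| = 3 ≥ 1. Reading y takes N from C back to C, so every xyⁱz is accepted.
Since N has 5 states, any run of length ≥ 5 visits 5+1 states, so by pigeonhole some state repeats within the first 5 steps — that repeat gives the pumpable loop.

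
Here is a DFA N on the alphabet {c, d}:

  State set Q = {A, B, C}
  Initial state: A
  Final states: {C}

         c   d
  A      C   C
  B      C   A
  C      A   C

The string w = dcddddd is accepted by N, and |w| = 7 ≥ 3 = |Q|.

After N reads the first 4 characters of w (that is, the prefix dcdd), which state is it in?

Run of N on the first 4 characters of w = d c d d:
  step 0: A  (start)
  step 1: C  (read d: A→C)
  step 2: A  (read c: C→A)
  step 3: C  (read d: A→C)
  step 4: C  (read d: C→C)

After reading 4 characters, N is in state C.
(This kind of state-tracing is the core of the pumping-lemma construction: with 3 states, pigeonhole forces a repeat within the first 3 steps.)

C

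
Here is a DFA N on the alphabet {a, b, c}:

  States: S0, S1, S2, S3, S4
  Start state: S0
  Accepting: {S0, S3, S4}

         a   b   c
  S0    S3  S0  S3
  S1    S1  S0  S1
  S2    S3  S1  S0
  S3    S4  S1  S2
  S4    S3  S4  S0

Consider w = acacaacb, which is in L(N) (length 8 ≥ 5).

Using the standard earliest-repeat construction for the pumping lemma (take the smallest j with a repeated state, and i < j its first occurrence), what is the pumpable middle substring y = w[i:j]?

ca

State sequence: S0 -a-> S3 -c-> S2 -a-> S3 -c-> S2 -a-> S3 -a-> S4 -c-> S0 -b-> S0
First repeat at step 3: S3 was already visited.

So i = 1, j = 3, giving x = w[0:1] = a, y = w[1:3] = ca, z = w[3:8] = caacb.
Check: |xy| = 3 ≤ 5 and |y| = 2 ≥ 1. Reading y takes N from S3 back to S3, so every xyⁱz is accepted.
Pumping length from the standard proof: p = 5 (the number of states). The repeated state found above gives |xy| = j ≤ 5 and |y| = j − i ≥ 1.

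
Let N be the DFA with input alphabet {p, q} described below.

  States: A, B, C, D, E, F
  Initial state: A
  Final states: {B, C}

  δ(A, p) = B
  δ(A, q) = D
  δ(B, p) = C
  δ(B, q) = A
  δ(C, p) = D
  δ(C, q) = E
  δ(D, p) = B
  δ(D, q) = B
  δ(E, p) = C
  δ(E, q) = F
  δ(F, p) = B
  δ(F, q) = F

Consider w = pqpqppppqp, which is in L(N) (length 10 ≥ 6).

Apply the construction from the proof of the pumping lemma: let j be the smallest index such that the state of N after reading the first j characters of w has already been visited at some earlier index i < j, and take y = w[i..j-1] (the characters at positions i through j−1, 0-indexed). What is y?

pq

State sequence: A -p-> B -q-> A -p-> B -q-> A -p-> B -p-> C -p-> D -p-> B -q-> A -p-> B
First repeat at step 2: A was already visited.

So i = 0, j = 2, giving x = w[0:0] = ε, y = w[0:2] = pq, z = w[2:10] = pqppppqp.
Check: |xy| = 2 ≤ 6 and |y| = 2 ≥ 1. Reading y takes N from A back to A, so every xyⁱz is accepted.
Since N has 6 states, any run of length ≥ 6 visits 6+1 states, so by pigeonhole some state repeats within the first 6 steps — that repeat gives the pumpable loop.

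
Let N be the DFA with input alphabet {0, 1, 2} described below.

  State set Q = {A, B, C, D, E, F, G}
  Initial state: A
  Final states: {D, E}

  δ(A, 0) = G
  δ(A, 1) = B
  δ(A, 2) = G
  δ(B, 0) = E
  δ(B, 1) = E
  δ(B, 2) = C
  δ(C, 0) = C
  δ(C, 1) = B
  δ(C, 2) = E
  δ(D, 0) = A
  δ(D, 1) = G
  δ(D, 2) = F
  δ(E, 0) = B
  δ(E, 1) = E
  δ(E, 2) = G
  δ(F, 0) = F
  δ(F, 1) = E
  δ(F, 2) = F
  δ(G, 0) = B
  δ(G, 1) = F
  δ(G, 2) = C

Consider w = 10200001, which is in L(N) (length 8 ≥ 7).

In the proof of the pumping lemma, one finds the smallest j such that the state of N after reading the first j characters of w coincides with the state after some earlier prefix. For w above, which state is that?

B

State sequence: A -1-> B -0-> E -2-> G -0-> B -0-> E -0-> B -0-> E -1-> E
First repeat at step 4: B was already visited.

The earliest repeat is at step j = 4: N is in B, which it already visited at step i = 1.
Since N has 7 states, any run of length ≥ 7 visits 7+1 states, so by pigeonhole some state repeats within the first 7 steps — that repeat gives the pumpable loop.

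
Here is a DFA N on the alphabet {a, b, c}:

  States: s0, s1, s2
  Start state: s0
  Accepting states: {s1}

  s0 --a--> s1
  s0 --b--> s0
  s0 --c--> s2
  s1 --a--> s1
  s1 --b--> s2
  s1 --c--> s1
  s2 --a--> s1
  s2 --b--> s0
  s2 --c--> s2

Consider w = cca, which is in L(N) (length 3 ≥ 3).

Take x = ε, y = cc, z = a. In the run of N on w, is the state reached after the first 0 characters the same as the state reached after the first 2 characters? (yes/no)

no

Run of N on the first 2 characters of w = c c:
  step 0: s0  (start)
  step 1: s2  (read c: s0→s2)
  step 2: s2  (read c: s2→s2)

After x (step 0): s0. After xy (step 2): s2.
They differ (s0 ≠ s2), so y is not a cycle from the state after x; this split is not the one the pumping-lemma construction produces, and pumping y need not keep the string in L(N).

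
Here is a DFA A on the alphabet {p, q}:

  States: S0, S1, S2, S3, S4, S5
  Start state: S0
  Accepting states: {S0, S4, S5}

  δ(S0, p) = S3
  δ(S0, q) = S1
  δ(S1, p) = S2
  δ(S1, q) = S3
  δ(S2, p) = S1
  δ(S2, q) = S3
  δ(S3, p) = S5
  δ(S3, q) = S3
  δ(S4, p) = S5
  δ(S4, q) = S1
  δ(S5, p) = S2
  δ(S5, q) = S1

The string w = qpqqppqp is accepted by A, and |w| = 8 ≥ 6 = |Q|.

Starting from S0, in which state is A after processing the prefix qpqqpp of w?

S2

Run of A on the first 6 characters of w = q p q q p p:
  step 0: S0  (start)
  step 1: S1  (read q: S0→S1)
  step 2: S2  (read p: S1→S2)
  step 3: S3  (read q: S2→S3)
  step 4: S3  (read q: S3→S3)
  step 5: S5  (read p: S3→S5)
  step 6: S2  (read p: S5→S2)

After reading 6 characters, A is in state S2.
(This kind of state-tracing is the core of the pumping-lemma construction: with 6 states, pigeonhole forces a repeat within the first 6 steps.)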